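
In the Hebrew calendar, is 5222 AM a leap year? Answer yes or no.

no

Hebrew year 5222 is year 16 of its 19-year Metonic cycle; leap years are at positions 3, 6, 8, 11, 14, 17, 19, so it is a common year (12 months).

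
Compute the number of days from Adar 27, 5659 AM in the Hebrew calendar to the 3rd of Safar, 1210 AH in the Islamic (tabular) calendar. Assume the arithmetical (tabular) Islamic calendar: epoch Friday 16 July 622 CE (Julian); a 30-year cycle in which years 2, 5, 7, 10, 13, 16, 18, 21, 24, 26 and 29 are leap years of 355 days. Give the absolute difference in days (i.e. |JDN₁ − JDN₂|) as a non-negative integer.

37822

JDN of the first date = 2414723.
JDN of the second date = 2376901.
|2376901 − 2414723| = 37822.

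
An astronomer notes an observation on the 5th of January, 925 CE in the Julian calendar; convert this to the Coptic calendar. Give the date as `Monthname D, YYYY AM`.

Both dates share Julian Day Number 2058919; in the Coptic calendar that is 10 Tobi 641 AM.

Tobi 10, 641 AM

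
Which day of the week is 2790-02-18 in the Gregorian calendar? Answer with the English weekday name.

2740135 ≡ 6 (mod 7); counting from Monday = 0 gives Sunday.

Sunday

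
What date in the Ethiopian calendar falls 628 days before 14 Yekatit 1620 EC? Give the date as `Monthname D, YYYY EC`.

Ginbot 27, 1618 EC

The starting date is JDN 2315724; 2315724 − 628 = 2315096.
JDN 2315096 corresponds to Ginbot 27, 1618 EC.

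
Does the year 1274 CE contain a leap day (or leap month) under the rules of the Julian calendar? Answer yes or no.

no

1274 mod 4 = 2, so it is a common year in the Julian calendar.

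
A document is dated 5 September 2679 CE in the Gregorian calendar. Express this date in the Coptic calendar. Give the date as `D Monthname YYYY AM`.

Both dates share Julian Day Number 2699792; in the Coptic calendar that is 25 Mesori 2395 AM.

25 Mesori 2395 AM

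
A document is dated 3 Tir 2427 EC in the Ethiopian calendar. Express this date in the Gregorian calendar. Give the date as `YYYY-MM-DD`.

2435-01-14

Julian Day Number of the source date = 2610439.
Converting JDN 2610439 to the Gregorian calendar gives 14 January 2435 CE.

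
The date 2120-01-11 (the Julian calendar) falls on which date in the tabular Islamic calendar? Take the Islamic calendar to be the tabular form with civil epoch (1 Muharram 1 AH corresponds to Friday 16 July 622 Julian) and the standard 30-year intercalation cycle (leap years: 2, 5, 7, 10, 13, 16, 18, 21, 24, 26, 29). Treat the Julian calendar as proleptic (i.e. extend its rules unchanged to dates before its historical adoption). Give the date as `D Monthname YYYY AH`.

Julian Day Number of the source date = 2495398.
Converting JDN 2495398 to the tabular Islamic calendar gives 23 Jumada al-Thani 1544 AH.

23 Jumada al-Thani 1544 AH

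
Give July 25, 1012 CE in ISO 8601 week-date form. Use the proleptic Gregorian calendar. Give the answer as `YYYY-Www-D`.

The weekday is Saturday (ISO weekday 6).
That Saturday belongs to ISO week 30 of ISO year 1012.

1012-W30-6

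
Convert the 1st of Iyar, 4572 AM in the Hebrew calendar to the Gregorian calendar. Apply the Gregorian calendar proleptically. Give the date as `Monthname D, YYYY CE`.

April 21, 812 CE

Julian Day Number of the source date = 2017748.
Converting JDN 2017748 to the Gregorian calendar gives 21 April 812 CE.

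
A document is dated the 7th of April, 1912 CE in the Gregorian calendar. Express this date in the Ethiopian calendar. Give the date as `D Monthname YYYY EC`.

Both dates share Julian Day Number 2419500; in the Ethiopian calendar that is 29 Megabit 1904 EC.

29 Megabit 1904 EC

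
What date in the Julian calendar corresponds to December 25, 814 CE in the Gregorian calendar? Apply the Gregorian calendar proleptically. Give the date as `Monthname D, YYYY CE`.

December 21, 814 CE

For dates in this range the Gregorian date is 4 days ahead of the Julian.
25 December 814 Gregorian − 4 days → 21 December 814 Julian.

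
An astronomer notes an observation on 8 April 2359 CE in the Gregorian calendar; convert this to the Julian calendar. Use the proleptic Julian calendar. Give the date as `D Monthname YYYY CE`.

23 March 2359 CE

At this point the Julian calendar is 16 days behind the Gregorian.
8 April 2359 Gregorian − 16 days → 23 March 2359 Julian.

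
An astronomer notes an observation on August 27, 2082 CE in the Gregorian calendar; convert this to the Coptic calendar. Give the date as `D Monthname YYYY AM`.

Both dates share Julian Day Number 2481734; in the Coptic calendar that is 21 Mesori 1798 AM.

21 Mesori 1798 AM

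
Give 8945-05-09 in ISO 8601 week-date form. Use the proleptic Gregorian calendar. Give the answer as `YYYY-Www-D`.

8945-W18-7

The weekday is Sunday (ISO weekday 7).
That Sunday belongs to ISO week 18 of ISO year 8945.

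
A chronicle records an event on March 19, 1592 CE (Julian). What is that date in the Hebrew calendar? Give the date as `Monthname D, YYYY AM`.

Nisan 16, 5352 AM

Both dates share Julian Day Number 2302614; in the Hebrew calendar that is 16 Nisan 5352 AM.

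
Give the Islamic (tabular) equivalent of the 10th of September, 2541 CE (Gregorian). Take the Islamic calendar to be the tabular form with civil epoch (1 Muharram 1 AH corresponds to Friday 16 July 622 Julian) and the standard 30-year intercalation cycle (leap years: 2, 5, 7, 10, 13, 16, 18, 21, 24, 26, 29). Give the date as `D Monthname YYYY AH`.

Julian Day Number of the source date = 2649394.
Converting JDN 2649394 to the tabular Islamic calendar gives 18 Muharram 1979 AH.

18 Muharram 1979 AH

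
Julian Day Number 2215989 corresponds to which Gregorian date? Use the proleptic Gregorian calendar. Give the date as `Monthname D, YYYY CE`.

January 26, 1355 CE

JDN 2451545 is 1 Jan 2000; 2215989 is −235556 days from there.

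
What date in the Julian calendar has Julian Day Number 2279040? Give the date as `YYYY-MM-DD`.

1527-09-03

JDN 2279040 is 13 September 1527 in the proleptic Gregorian calendar.
In the Julian calendar that day is 1527-09-03.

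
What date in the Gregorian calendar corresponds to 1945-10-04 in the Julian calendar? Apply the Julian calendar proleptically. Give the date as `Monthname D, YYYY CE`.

October 17, 1945 CE

For dates in this range the Gregorian date is 13 days ahead of the Julian.
4 October 1945 Julian + 13 days → 17 October 1945 Gregorian.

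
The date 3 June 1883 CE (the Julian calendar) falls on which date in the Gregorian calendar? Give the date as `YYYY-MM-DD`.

At this point the Julian calendar is 12 days behind the Gregorian.
3 June 1883 Julian + 12 days → 15 June 1883 Gregorian.

1883-06-15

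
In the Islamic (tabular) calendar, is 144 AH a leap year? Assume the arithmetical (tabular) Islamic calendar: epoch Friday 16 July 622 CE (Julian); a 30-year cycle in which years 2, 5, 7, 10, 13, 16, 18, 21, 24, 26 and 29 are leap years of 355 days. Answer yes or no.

yes

Year 144 AH is year 24 of its 30-year cycle; leap positions are 2, 5, 7, 10, 13, 16, 18, 21, 24, 26, 29, so it is a leap year (355 days).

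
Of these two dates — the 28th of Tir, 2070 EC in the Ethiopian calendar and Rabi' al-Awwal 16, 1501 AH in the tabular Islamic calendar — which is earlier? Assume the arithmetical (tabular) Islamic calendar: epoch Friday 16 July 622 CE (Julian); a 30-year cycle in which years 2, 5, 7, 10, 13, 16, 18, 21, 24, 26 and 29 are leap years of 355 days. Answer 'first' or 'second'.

Converting both to JDN: 2480070 vs 2480064; the smaller is the second.

second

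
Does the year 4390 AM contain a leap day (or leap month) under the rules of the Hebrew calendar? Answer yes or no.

no

Hebrew year 4390 is year 1 of its 19-year Metonic cycle; leap years are at positions 3, 6, 8, 11, 14, 17, 19, so it is a common year (12 months).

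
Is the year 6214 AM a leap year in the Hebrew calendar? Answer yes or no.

Hebrew year 6214 is year 1 of its 19-year Metonic cycle; leap years are at positions 3, 6, 8, 11, 14, 17, 19, so it is a common year (12 months).

no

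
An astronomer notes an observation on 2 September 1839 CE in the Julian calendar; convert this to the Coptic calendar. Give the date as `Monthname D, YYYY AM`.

Thout 4, 1556 AM

The source date corresponds to 14 September 1839 in the Gregorian calendar (JDN 2392997).
That day falls on 4 Thout 1556 AM in the Coptic calendar.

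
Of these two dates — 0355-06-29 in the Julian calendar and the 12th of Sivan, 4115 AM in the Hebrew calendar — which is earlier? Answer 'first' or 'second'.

Converting both to JDN: 1850901 vs 1850880; the smaller is the second.

second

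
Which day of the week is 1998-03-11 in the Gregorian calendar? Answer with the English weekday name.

Wednesday

JDN 2450884 mod 7 = 2, and JDN 0 was a Monday, so this is a Wednesday.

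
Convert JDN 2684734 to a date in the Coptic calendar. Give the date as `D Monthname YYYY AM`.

2 Paoni 2354 AM

JDN 2684734 is 14 June 2638 in the Gregorian calendar.
In the Coptic calendar that day is 2 Paoni 2354 AM.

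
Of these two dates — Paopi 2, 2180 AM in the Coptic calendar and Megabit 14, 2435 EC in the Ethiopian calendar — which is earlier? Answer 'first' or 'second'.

First date → JDN 2620941; second date → JDN 2613432.
JDN 2613432 < JDN 2620941, so the second date is earlier.

second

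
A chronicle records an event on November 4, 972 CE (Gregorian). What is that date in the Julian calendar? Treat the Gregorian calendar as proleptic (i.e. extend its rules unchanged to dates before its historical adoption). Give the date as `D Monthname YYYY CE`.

For dates in this range the Gregorian date is 5 days ahead of the Julian.
4 November 972 Gregorian − 5 days → 30 October 972 Julian.

30 October 972 CE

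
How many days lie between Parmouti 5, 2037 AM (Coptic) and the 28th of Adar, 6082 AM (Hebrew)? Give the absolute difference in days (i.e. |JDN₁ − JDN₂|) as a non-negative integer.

335

JDN of the first date = 2568893.
JDN of the second date = 2569228.
|2569228 − 2568893| = 335.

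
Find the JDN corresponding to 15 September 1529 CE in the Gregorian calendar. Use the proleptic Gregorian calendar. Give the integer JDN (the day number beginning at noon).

JDN 2451545 is 1 January 2000 CE (Gregorian); the target day is −171772 days from there, so JDN = 2279773.

2279773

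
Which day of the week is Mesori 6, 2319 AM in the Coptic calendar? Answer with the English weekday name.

Wednesday

This is JDN 2672014 (17 August 2603 Gregorian).
Since JDN mod 7 = 2 (0 = Monday), the day is Wednesday.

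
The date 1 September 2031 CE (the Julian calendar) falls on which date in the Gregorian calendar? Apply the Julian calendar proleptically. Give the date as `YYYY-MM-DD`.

2031-09-14

The Julian–Gregorian offset here is 13 days (Julian trailing).
1 September 2031 Julian + 13 days → 14 September 2031 Gregorian.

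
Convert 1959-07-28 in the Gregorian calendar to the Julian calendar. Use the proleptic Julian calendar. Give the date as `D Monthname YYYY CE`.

For dates in this range the Gregorian date is 13 days ahead of the Julian.
28 July 1959 Gregorian − 13 days → 15 July 1959 Julian.

15 July 1959 CE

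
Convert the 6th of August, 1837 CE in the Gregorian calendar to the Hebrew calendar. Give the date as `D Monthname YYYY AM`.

Both dates share Julian Day Number 2392228; in the Hebrew calendar that is 5 Av 5597 AM.

5 Av 5597 AM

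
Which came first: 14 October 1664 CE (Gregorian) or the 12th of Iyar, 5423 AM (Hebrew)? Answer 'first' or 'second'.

First date → JDN 2329111; second date → JDN 2328597.
JDN 2328597 < JDN 2329111, so the second date is earlier.

second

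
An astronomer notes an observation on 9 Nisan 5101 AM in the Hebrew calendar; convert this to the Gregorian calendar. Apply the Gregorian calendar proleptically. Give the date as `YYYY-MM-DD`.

1341-04-05

Both dates share Julian Day Number 2210945; in the Gregorian calendar that is 5 April 1341 CE.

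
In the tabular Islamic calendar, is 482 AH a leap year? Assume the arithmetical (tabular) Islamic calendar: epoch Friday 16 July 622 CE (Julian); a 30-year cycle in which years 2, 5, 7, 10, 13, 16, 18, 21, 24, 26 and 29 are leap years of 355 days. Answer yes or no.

Year 482 AH is year 2 of its 30-year cycle; leap positions are 2, 5, 7, 10, 13, 16, 18, 21, 24, 26, 29, so it is a leap year (355 days).

yes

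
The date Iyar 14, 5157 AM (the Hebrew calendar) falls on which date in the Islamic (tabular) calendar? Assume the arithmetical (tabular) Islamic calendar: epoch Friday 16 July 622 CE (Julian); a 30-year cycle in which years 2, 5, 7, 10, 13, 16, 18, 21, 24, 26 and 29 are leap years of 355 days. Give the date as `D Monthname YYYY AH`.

Both dates share Julian Day Number 2231443; in the tabular Islamic calendar that is 12 Sha'ban 799 AH.

12 Sha'ban 799 AH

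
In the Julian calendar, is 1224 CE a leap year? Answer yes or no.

yes

1224 mod 4 = 0, so it is a leap year in the Julian calendar.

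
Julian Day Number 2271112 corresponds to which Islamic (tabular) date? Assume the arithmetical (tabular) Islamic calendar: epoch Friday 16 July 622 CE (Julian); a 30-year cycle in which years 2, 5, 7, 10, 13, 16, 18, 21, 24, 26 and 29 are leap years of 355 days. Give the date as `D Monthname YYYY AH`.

JDN 2271112 is 29 December 1505 in the proleptic Gregorian calendar.
In the tabular Islamic calendar that day is 22 Rajab 911 AH.

22 Rajab 911 AH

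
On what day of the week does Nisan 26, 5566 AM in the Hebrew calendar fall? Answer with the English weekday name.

Monday

This is JDN 2380791 (14 April 1806 Gregorian).
JDN 2380791 mod 7 = 0, and JDN 0 was a Monday, so this is a Monday.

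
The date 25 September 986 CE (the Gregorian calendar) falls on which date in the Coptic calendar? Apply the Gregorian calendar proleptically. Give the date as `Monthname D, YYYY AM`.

Both dates share Julian Day Number 2081457; in the Coptic calendar that is 23 Thout 703 AM.

Thout 23, 703 AM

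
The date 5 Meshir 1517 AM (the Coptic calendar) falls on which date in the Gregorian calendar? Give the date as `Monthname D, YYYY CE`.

Both dates share Julian Day Number 2378903; in the Gregorian calendar that is 11 February 1801 CE.

February 11, 1801 CE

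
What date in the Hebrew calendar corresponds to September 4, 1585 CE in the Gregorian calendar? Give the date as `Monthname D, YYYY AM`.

Julian Day Number of the source date = 2300216.
Converting JDN 2300216 to the Hebrew calendar gives 10 Elul 5345 AM.

Elul 10, 5345 AM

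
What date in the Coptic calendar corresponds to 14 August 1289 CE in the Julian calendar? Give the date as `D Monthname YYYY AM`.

21 Mesori 1005 AM

The source date corresponds to 21 August 1289 in the proleptic Gregorian calendar (JDN 2192091).
That day falls on 21 Mesori 1005 AM in the Coptic calendar.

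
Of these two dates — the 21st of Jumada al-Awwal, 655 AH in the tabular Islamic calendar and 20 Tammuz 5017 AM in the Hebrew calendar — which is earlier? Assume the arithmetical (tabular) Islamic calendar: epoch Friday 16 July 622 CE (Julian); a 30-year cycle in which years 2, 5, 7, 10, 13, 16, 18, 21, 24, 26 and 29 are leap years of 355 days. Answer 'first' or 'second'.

Converting both to JDN: 2180334 vs 2180361; the smaller is the first.

first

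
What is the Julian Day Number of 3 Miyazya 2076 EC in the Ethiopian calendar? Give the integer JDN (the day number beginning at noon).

2482327

In the Gregorian calendar the same day is 11 April 2084.
JDN 2451545 is 1 January 2000 CE (Gregorian); the target day is +30782 days from there, so JDN = 2482327.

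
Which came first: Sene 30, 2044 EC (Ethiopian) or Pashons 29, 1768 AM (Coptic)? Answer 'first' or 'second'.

second

Converting both to JDN: 2470726 vs 2470695; the smaller is the second.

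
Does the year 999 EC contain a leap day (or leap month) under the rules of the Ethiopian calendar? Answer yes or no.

yes

999 mod 4 = 3; in the Ethiopian calendar a year is leap when year mod 4 = 3, so it is a leap year.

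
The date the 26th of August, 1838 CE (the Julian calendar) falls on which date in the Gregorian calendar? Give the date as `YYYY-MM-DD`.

1838-09-07

The Julian–Gregorian offset here is 12 days (Julian trailing).
26 August 1838 Julian + 12 days → 7 September 1838 Gregorian.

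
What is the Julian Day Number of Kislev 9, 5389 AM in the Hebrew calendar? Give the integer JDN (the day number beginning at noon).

2316014

In the Gregorian calendar the same day is 5 December 1628.
JDN 2400001 is 17 November 1858 CE (Gregorian), MJD 0; the target day is −83987 days from there, so JDN = 2316014.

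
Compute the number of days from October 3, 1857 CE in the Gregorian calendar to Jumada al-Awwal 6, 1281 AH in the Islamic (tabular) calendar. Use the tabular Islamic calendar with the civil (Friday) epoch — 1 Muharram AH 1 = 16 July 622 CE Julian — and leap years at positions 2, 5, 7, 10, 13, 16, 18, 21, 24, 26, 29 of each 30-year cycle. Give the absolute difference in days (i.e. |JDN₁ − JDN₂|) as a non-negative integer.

First date → JDN 2399591; second date → JDN 2402152.
The interval is |2399591 − 2402152| = 2561 days.

2561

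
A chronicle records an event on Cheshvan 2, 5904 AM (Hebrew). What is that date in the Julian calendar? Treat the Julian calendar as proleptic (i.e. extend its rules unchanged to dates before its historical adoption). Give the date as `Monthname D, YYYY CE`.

September 27, 2143 CE

Both dates share Julian Day Number 2504058; in the Julian calendar that is 27 September 2143 CE.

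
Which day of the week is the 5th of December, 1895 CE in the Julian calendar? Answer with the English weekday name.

Tuesday

This is JDN 2413545 (17 December 1895 Gregorian).
JDN 2413545 mod 7 = 1, and JDN 0 was a Monday, so this is a Tuesday.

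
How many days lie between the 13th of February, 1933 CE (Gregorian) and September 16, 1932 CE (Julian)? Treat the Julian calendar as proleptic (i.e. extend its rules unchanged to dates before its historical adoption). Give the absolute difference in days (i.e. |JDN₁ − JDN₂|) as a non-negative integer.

137

JDN of the first date = 2427117.
JDN of the second date = 2426980.
|2426980 − 2427117| = 137.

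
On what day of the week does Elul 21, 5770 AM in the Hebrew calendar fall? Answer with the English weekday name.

In the Gregorian calendar this is 31 August 2010 (JDN 2455440).
Since JDN mod 7 = 1 (0 = Monday), the day is Tuesday.

Tuesday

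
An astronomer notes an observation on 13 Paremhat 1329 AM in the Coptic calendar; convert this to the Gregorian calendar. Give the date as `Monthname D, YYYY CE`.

March 19, 1613 CE

Julian Day Number of the source date = 2310274.
Converting JDN 2310274 to the Gregorian calendar gives 19 March 1613 CE.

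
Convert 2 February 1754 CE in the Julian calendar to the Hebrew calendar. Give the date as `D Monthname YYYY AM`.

Both dates share Julian Day Number 2361739; in the Hebrew calendar that is 21 Shevat 5514 AM.

21 Shevat 5514 AM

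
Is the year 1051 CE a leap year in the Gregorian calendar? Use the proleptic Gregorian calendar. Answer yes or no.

1051 is not divisible by 4, so it is a common year.

no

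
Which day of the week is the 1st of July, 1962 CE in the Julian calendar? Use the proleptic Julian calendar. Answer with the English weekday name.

This is JDN 2437860 (14 July 1962 Gregorian).
Since JDN mod 7 = 5 (0 = Monday), the day is Saturday.

Saturday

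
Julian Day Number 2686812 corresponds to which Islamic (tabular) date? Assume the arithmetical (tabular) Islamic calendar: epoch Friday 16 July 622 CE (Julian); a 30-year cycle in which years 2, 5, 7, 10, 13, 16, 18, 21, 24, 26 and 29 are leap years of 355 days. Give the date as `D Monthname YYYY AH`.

JDN 2686812 is 21 February 2644 in the Gregorian calendar.
In the tabular Islamic calendar that day is 20 Sha'ban 2084 AH.

20 Sha'ban 2084 AH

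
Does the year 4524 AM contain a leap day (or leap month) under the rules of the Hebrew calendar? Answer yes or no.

no

Hebrew year 4524 is year 2 of its 19-year Metonic cycle; leap years are at positions 3, 6, 8, 11, 14, 17, 19, so it is a common year (12 months).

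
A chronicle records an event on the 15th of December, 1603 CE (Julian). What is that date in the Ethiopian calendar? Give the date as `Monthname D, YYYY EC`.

The source date corresponds to 25 December 1603 in the Gregorian calendar (JDN 2306902).
That day falls on 18 Tahsas 1596 EC in the Ethiopian calendar.

Tahsas 18, 1596 EC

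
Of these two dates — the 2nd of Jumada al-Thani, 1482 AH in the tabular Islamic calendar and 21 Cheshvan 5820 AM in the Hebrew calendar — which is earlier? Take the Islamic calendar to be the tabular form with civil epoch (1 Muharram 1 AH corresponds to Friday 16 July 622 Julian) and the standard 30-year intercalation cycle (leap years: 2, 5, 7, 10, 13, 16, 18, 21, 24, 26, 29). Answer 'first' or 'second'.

The two dates have Julian Day Numbers 2473406 and 2473395 respectively.
Since 2473395 < 2473406, the second date comes first.

second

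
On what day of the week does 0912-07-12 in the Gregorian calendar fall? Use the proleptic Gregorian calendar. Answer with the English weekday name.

Tuesday

Since JDN mod 7 = 1 (0 = Monday), the day is Tuesday.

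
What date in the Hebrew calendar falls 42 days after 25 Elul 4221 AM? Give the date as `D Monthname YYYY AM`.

The starting date is JDN 1889697; 1889697 + 42 = 1889739.
JDN 1889739 corresponds to 8 Cheshvan 4222 AM.

8 Cheshvan 4222 AM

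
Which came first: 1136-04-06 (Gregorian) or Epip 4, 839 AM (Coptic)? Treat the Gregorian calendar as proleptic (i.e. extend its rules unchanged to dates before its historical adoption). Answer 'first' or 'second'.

Converting both to JDN: 2136071 vs 2131412; the smaller is the second.

second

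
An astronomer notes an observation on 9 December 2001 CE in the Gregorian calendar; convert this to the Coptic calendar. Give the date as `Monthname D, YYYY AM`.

Hathor 30, 1718 AM

Both dates share Julian Day Number 2452253; in the Coptic calendar that is 30 Hathor 1718 AM.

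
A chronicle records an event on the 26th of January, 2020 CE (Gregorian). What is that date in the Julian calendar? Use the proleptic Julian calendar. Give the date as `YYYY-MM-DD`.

The Julian–Gregorian offset here is 13 days (Julian trailing).
26 January 2020 Gregorian − 13 days → 13 January 2020 Julian.

2020-01-13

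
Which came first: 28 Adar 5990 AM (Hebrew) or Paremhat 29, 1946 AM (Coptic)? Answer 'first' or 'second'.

The two dates have Julian Day Numbers 2535623 and 2535649 respectively.
Since 2535623 < 2535649, the first date comes first.

first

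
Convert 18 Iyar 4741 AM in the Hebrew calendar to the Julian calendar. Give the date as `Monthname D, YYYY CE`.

April 26, 981 CE

Julian Day Number of the source date = 2079484.
Converting JDN 2079484 to the Julian calendar gives 26 April 981 CE.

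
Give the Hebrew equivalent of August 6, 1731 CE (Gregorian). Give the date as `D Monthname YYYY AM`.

Both dates share Julian Day Number 2353512; in the Hebrew calendar that is 4 Av 5491 AM.

4 Av 5491 AM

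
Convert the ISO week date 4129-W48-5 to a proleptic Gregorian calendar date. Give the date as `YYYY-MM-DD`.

4129-12-02

ISO week 1 of 4129 is the week containing the first Thursday of 4129.
Week 48, day 5 (Friday) lands on 4129-12-02.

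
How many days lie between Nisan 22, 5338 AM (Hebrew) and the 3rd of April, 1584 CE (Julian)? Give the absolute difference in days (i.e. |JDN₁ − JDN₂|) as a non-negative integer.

First date → JDN 2297511; second date → JDN 2299707.
The interval is |2297511 − 2299707| = 2196 days.

2196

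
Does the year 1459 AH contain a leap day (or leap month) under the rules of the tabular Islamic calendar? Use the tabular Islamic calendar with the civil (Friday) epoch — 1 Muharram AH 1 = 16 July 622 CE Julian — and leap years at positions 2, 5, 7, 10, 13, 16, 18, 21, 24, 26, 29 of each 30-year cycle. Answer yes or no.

Year 1459 AH is year 19 of its 30-year cycle; leap positions are 2, 5, 7, 10, 13, 16, 18, 21, 24, 26, 29, so it is a common year (354 days).

no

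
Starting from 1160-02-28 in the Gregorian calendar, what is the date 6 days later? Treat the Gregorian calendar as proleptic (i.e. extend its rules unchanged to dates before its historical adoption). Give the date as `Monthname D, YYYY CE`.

March 5, 1160 CE

JDN of 1160-02-28 = 2144799.
2144799 + 6 = 2144805.
JDN 2144805 in the Gregorian calendar is March 5, 1160 CE.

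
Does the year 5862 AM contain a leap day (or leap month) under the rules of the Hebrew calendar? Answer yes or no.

no

Hebrew year 5862 is year 10 of its 19-year Metonic cycle; leap years are at positions 3, 6, 8, 11, 14, 17, 19, so it is a common year (12 months).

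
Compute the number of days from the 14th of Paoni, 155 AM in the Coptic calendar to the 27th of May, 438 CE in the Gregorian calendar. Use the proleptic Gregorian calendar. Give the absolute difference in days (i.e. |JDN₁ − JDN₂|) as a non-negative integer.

First date → JDN 1881561; second date → JDN 1881183.
The interval is |1881561 − 1881183| = 378 days.

378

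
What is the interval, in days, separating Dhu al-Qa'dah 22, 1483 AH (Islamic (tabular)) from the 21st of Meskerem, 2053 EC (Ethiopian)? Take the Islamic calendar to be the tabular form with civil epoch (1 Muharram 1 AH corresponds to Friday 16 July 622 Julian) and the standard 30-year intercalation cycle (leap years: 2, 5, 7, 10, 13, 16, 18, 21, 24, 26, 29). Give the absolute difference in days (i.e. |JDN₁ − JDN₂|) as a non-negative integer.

193

JDN of the first date = 2473927.
JDN of the second date = 2473734.
|2473734 − 2473927| = 193.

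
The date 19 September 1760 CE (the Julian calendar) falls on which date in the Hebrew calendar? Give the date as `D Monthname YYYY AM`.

20 Tishrei 5521 AM

Both dates share Julian Day Number 2364160; in the Hebrew calendar that is 20 Tishrei 5521 AM.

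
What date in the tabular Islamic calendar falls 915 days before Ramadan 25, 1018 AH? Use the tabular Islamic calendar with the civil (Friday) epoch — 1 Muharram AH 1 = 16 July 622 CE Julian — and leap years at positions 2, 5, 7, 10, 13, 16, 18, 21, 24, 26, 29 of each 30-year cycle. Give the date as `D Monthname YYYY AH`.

JDN of Ramadan 25, 1018 AH = 2309091.
2309091 − 915 = 2308176.
JDN 2308176 in the tabular Islamic calendar is 25 Safar 1016 AH.

25 Safar 1016 AH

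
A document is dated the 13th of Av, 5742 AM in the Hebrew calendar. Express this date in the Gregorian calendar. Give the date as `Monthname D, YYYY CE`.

August 2, 1982 CE

Both dates share Julian Day Number 2445184; in the Gregorian calendar that is 2 August 1982 CE.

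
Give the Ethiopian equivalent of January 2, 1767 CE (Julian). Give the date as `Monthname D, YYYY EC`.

The source date corresponds to 13 January 1767 in the Gregorian calendar (JDN 2366456).
That day falls on 7 Tir 1759 EC in the Ethiopian calendar.

Tir 7, 1759 EC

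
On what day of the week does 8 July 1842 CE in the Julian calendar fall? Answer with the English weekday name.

This is JDN 2394037 (20 July 1842 Gregorian).
2394037 ≡ 2 (mod 7); counting from Monday = 0 gives Wednesday.

Wednesday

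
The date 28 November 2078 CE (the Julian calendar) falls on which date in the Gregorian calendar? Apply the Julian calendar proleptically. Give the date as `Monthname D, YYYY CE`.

December 11, 2078 CE

At this point the Julian calendar is 13 days behind the Gregorian.
28 November 2078 Julian + 13 days → 11 December 2078 Gregorian.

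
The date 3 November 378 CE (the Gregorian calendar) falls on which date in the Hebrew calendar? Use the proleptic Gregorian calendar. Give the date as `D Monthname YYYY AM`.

Both dates share Julian Day Number 1859428; in the Hebrew calendar that is 24 Cheshvan 4139 AM.

24 Cheshvan 4139 AM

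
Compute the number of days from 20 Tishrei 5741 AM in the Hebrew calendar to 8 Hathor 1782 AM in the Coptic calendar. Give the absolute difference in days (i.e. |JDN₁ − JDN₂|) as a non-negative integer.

31094

JDN of the first date = 2444513.
JDN of the second date = 2475607.
|2475607 − 2444513| = 31094.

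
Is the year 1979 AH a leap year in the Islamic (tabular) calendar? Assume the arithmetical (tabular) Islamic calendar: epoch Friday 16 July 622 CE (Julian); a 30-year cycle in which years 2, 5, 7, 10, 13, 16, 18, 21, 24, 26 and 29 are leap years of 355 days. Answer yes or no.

Year 1979 AH is year 29 of its 30-year cycle; leap positions are 2, 5, 7, 10, 13, 16, 18, 21, 24, 26, 29, so it is a leap year (355 days).

yes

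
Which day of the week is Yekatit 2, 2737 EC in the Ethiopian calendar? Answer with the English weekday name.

In the Gregorian calendar this is 15 February 2745 (JDN 2723696).
JDN 2723696 mod 7 = 3, and JDN 0 was a Monday, so this is a Thursday.

Thursday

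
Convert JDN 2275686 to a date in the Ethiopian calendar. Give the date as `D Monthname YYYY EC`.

JDN 2275686 is 8 July 1518 in the proleptic Gregorian calendar.
In the Ethiopian calendar that day is 4 Hamle 1510 EC.

4 Hamle 1510 EC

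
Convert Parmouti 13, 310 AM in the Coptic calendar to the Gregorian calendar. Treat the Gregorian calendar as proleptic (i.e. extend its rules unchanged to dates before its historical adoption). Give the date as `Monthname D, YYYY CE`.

Both dates share Julian Day Number 1938114; in the Gregorian calendar that is 10 April 594 CE.

April 10, 594 CE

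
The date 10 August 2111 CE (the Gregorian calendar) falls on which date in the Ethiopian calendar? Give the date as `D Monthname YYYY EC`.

3 Nehase 2103 EC

Julian Day Number of the source date = 2492308.
Converting JDN 2492308 to the Ethiopian calendar gives 3 Nehase 2103 EC.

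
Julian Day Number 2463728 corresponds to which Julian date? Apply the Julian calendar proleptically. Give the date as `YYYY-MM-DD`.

2033-04-27

JDN 2463728 is 10 May 2033 in the Gregorian calendar.
In the Julian calendar that day is 2033-04-27.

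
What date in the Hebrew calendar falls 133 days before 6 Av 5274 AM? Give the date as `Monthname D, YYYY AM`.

Adar II 20, 5274 AM

JDN of 6 Av 5274 AM = 2274256.
2274256 − 133 = 2274123.
JDN 2274123 in the Hebrew calendar is Adar II 20, 5274 AM.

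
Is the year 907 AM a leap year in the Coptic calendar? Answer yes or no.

907 mod 4 = 3; in the Coptic calendar a year is leap when year mod 4 = 3, so it is a leap year.

yes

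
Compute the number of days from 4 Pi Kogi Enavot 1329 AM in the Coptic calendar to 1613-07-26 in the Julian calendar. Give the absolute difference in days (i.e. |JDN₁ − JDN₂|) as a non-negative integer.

JDN of the first date = 2310445.
JDN of the second date = 2310413.
|2310413 − 2310445| = 32.

32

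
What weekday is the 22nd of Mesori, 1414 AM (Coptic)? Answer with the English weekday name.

In the Gregorian calendar this is 25 August 1698 (JDN 2341479).
JDN 2341479 mod 7 = 0, and JDN 0 was a Monday, so this is a Monday.

Monday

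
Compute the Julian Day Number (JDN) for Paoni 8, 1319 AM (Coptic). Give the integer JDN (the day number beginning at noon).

In the Gregorian calendar the same day is 12 June 1603.
JDN 2451545 is 1 January 2000 CE (Gregorian); the target day is −144839 days from there, so JDN = 2306706.

2306706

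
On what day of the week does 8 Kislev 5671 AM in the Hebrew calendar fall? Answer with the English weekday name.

In the Gregorian calendar this is 9 December 1910 (JDN 2419015).
2419015 ≡ 4 (mod 7); counting from Monday = 0 gives Friday.

Friday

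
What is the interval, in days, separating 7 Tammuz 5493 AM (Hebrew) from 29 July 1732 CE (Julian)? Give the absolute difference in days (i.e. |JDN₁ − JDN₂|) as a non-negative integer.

First date → JDN 2354196; second date → JDN 2353881.
The interval is |2354196 − 2353881| = 315 days.

315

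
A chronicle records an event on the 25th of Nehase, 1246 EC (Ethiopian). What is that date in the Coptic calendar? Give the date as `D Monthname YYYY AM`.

Julian Day Number of the source date = 2179311.
Converting JDN 2179311 to the Coptic calendar gives 25 Mesori 970 AM.

25 Mesori 970 AM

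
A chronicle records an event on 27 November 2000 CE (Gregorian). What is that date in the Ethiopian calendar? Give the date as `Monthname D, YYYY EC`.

Both dates share Julian Day Number 2451876; in the Ethiopian calendar that is 18 Hidar 1993 EC.

Hidar 18, 1993 EC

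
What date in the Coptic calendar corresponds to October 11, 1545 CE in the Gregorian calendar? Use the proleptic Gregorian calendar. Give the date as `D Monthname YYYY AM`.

4 Paopi 1262 AM

Both dates share Julian Day Number 2285643; in the Coptic calendar that is 4 Paopi 1262 AM.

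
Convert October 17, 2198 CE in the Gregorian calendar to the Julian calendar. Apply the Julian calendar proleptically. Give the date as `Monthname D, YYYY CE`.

October 3, 2198 CE

The Julian–Gregorian offset here is 14 days (Julian trailing).
17 October 2198 Gregorian − 14 days → 3 October 2198 Julian.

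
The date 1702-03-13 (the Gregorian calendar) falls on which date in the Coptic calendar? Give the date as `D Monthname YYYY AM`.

6 Paremhat 1418 AM

Julian Day Number of the source date = 2342774.
Converting JDN 2342774 to the Coptic calendar gives 6 Paremhat 1418 AM.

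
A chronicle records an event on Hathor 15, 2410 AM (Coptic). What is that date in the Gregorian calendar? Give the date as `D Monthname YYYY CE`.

29 November 2693 CE

Julian Day Number of the source date = 2704991.
Converting JDN 2704991 to the Gregorian calendar gives 29 November 2693 CE.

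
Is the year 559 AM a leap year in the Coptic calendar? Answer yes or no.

yes

559 mod 4 = 3; in the Coptic calendar a year is leap when year mod 4 = 3, so it is a leap year.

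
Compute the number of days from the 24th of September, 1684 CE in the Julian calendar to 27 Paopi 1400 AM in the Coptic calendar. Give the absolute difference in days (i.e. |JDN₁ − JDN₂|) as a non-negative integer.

335

First date → JDN 2336406; second date → JDN 2336071.
The interval is |2336406 − 2336071| = 335 days.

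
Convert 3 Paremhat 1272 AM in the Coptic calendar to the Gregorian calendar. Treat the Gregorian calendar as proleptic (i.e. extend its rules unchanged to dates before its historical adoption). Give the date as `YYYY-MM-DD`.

Julian Day Number of the source date = 2289445.
Converting JDN 2289445 to the Gregorian calendar gives 9 March 1556 CE.

1556-03-09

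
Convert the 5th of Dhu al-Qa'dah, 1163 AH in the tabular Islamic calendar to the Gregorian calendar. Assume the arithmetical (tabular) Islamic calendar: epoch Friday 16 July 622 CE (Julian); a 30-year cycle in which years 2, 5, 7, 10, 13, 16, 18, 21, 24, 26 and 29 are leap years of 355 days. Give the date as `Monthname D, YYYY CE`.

Both dates share Julian Day Number 2360513; in the Gregorian calendar that is 6 October 1750 CE.

October 6, 1750 CE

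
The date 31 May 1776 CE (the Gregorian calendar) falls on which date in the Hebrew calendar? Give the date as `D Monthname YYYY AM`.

13 Sivan 5536 AM

Both dates share Julian Day Number 2369882; in the Hebrew calendar that is 13 Sivan 5536 AM.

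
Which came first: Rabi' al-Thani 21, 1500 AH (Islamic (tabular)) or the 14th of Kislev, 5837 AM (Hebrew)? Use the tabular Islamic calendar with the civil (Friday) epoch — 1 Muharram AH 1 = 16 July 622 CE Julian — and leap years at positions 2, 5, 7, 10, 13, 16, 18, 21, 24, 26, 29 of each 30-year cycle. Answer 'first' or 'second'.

second

The two dates have Julian Day Numbers 2479745 and 2479648 respectively.
Since 2479648 < 2479745, the second date comes first.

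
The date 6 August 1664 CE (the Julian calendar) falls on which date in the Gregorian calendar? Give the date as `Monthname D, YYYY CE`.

At this point the Julian calendar is 10 days behind the Gregorian.
6 August 1664 Julian + 10 days → 16 August 1664 Gregorian.

August 16, 1664 CE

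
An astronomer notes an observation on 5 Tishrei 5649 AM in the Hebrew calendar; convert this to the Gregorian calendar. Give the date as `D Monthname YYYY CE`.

Julian Day Number of the source date = 2410891.
Converting JDN 2410891 to the Gregorian calendar gives 10 September 1888 CE.

10 September 1888 CE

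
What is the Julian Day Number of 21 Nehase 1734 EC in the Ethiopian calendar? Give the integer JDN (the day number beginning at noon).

In the Gregorian calendar the same day is 25 August 1742.
JDN 2451545 is 1 January 2000 CE (Gregorian); the target day is −93996 days from there, so JDN = 2357549.

2357549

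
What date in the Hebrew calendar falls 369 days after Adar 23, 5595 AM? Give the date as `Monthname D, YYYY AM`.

Nisan 9, 5596 AM

Counting 369 days forward from JDN 2391362 reaches JDN 2391731, which is Nisan 9, 5596 AM.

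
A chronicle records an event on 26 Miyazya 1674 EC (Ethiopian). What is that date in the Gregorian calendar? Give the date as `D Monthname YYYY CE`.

1 May 1682 CE

Julian Day Number of the source date = 2335519.
Converting JDN 2335519 to the Gregorian calendar gives 1 May 1682 CE.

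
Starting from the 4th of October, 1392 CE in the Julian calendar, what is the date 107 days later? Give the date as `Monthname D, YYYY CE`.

January 19, 1393 CE

JDN of the 4th of October, 1392 CE = 2229763.
2229763 + 107 = 2229870.
JDN 2229870 in the Julian calendar is January 19, 1393 CE.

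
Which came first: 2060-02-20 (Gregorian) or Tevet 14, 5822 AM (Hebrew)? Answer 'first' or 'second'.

First date → JDN 2473510; second date → JDN 2474186.
JDN 2473510 < JDN 2474186, so the first date is earlier.

first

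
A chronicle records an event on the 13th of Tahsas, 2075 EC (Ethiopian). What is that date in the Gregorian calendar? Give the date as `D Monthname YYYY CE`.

Both dates share Julian Day Number 2481851; in the Gregorian calendar that is 22 December 2082 CE.

22 December 2082 CE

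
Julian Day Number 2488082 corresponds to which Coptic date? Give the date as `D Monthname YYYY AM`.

The Gregorian equivalent of JDN 2488082 is 13 January 2100.
In the Coptic calendar that day is 4 Tobi 1816 AM.

4 Tobi 1816 AM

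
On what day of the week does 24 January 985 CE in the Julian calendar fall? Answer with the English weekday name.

This is JDN 2080853 (29 January 985 Gregorian).
JDN 2080853 mod 7 = 5, and JDN 0 was a Monday, so this is a Saturday.

Saturday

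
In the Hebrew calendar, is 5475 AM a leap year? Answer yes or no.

Hebrew year 5475 is year 3 of its 19-year Metonic cycle; leap years are at positions 3, 6, 8, 11, 14, 17, 19, so it is a leap year (13 months).

yes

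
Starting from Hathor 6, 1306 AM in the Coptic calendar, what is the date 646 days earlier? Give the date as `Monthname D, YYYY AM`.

Counting 646 days back from JDN 2301746 reaches JDN 2301100, which is Tobi 30, 1304 AM.

Tobi 30, 1304 AM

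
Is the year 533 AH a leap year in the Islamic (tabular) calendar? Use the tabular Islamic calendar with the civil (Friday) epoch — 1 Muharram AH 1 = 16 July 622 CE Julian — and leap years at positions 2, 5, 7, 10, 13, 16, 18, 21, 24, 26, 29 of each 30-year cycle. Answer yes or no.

Year 533 AH is year 23 of its 30-year cycle; leap positions are 2, 5, 7, 10, 13, 16, 18, 21, 24, 26, 29, so it is a common year (354 days).

no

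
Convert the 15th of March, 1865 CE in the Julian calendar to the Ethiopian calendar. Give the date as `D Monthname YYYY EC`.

19 Megabit 1857 EC

The source date corresponds to 27 March 1865 in the Gregorian calendar (JDN 2402323).
That day falls on 19 Megabit 1857 EC in the Ethiopian calendar.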